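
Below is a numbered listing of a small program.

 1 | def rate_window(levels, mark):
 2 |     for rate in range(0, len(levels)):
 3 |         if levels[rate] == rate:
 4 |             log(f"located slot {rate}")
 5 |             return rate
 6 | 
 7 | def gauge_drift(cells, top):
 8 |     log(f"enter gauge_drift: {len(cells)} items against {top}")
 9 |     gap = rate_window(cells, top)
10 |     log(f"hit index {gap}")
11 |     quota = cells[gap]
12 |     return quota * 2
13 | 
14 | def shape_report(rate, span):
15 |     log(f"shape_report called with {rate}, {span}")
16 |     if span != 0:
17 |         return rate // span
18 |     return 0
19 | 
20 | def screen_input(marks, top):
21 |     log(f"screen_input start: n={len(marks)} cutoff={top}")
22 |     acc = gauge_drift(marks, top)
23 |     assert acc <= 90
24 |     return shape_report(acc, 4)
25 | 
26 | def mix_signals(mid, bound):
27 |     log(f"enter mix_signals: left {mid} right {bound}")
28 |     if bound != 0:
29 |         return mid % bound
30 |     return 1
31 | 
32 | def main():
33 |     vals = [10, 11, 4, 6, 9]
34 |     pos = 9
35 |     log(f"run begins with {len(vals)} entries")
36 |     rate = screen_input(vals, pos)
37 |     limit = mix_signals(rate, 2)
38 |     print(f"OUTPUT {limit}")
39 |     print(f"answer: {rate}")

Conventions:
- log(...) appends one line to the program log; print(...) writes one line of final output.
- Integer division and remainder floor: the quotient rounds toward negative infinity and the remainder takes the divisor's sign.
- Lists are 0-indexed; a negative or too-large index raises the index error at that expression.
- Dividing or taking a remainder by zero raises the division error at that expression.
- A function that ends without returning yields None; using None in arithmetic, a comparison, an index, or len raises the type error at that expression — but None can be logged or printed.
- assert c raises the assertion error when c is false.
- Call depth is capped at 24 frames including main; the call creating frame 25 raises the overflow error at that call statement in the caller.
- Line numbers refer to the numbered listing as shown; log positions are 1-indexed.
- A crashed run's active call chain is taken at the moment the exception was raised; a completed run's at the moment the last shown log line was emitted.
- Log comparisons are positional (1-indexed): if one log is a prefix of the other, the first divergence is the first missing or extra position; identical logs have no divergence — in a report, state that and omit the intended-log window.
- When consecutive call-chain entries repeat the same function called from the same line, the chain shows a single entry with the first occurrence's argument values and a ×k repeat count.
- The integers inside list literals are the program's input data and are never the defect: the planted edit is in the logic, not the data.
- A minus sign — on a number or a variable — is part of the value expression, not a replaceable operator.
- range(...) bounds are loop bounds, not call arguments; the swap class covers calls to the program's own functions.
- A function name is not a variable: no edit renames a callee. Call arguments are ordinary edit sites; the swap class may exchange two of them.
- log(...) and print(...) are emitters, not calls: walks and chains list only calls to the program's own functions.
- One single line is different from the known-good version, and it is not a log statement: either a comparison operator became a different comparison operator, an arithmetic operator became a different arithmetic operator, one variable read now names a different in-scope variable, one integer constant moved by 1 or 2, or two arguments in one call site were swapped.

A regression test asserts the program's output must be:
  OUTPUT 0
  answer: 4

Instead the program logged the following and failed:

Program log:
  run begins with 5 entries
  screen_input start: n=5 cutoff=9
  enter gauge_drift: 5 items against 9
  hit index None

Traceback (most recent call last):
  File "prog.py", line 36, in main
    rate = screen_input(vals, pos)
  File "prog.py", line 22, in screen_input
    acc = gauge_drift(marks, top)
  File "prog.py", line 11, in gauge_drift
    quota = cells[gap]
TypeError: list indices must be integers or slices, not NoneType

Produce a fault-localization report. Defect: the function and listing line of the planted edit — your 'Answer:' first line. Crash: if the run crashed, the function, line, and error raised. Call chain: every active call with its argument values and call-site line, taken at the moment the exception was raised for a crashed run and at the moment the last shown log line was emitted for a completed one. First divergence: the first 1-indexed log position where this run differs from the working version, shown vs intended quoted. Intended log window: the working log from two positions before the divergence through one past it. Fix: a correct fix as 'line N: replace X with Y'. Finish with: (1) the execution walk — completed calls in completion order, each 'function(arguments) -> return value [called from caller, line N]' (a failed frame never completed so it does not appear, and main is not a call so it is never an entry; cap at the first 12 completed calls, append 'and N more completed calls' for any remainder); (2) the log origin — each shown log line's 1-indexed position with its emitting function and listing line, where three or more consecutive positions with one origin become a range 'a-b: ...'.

Answer: the defect is in rate_window at line 3.
Key observation: Position 4 is the first bad log line: 'hit index None' should read 'located slot 4'.
Crash: gauge_drift, line 11, TypeError.
Call chain: main -> screen_input([10, 11, 4, 6, 9], 9) (called at line 36) -> gauge_drift([10, 11, 4, 6, 9], 9) (called at line 22).
First divergence: at position 4 the run shows 'hit index None' where the working version logs 'located slot 4'.
Intended log window:
  2: screen_input start: n=5 cutoff=9
  3: enter gauge_drift: 5 items against 9
  4: located slot 4
  5: hit index 4
Execution walk:
  rate_window([10, 11, 4, 6, 9], 9) -> None  [called from gauge_drift, line 9]
Log line origins:
  1: emitted by main (line 35)
  2: emitted by screen_input (line 21)
  3: emitted by gauge_drift (line 8)
  4: emitted by gauge_drift (line 10)
A correct fix: line 3: replace `levels[rate] == rate` with `levels[rate] == mark`.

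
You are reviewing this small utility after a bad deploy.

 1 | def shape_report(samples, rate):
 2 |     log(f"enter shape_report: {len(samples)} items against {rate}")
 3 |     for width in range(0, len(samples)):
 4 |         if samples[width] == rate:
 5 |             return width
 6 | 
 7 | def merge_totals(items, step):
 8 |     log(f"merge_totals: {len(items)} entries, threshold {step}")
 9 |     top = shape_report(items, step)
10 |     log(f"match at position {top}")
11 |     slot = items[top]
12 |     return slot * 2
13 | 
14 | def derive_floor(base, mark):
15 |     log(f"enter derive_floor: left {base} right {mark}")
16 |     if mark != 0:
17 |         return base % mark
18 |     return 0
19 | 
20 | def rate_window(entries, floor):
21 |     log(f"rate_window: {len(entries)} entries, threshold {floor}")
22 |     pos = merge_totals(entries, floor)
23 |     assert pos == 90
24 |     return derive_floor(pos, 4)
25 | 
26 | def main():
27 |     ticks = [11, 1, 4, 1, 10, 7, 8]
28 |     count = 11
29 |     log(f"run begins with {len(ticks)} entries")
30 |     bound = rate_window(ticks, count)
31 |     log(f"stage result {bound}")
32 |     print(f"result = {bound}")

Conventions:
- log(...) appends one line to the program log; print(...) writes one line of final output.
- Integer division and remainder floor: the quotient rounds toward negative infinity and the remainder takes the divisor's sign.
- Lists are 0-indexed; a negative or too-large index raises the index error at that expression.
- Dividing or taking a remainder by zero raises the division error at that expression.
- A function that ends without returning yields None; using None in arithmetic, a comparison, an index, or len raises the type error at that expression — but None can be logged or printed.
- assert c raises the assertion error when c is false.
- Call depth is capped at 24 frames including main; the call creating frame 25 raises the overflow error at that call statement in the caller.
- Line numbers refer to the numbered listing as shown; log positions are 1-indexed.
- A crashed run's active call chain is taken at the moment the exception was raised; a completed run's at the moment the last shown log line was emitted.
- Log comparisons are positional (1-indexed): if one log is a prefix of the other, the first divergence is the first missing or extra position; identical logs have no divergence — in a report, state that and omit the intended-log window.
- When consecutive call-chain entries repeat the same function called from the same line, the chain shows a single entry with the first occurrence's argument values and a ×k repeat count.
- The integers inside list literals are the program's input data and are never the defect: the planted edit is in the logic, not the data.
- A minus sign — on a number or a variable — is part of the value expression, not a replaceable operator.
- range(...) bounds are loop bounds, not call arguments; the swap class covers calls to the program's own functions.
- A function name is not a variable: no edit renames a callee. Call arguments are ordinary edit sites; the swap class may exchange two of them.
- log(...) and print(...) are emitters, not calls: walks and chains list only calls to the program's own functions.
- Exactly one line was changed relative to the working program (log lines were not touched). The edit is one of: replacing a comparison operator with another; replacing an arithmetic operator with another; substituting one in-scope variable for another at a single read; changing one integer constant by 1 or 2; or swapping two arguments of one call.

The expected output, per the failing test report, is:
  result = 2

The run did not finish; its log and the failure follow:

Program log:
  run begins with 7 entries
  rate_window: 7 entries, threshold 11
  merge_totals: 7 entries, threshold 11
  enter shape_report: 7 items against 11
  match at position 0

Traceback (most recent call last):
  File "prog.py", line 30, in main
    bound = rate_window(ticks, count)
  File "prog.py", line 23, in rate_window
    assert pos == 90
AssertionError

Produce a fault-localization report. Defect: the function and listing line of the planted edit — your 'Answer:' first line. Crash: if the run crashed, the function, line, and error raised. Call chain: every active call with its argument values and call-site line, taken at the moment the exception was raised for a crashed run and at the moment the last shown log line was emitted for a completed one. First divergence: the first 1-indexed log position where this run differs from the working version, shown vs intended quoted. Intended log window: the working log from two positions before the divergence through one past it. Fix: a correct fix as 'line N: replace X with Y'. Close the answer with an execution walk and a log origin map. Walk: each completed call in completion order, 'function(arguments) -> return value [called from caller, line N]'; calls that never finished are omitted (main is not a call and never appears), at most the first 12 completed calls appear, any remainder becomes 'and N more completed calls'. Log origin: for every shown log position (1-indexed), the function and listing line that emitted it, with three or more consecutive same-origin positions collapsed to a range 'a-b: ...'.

Answer: the defect is in rate_window at line 23.
Key fact: The faulty run's log stops after 5 lines; the working version's next line would be 'enter derive_floor: left 22 right 4'.
Crash: rate_window, line 23, AssertionError.
Call chain: main -> rate_window([11, 1, 4, 1, 10, 7, 8], 11) (called at line 30).
First divergence: position 6; the shown log stops at 5 lines while the working version next logs 'enter derive_floor: left 22 right 4'.
Intended log window:
  4: enter shape_report: 7 items against 11
  5: match at position 0
  6: enter derive_floor: left 22 right 4
  7: stage result 2
Execution walk:
  shape_report([11, 1, 4, 1, 10, 7, 8], 11) -> 0  [called from merge_totals, line 9]
  merge_totals([11, 1, 4, 1, 10, 7, 8], 11) -> 22  [called from rate_window, line 22]
Log origins:
  1: from main, line 29
  2: from rate_window, line 21
  3: from merge_totals, line 8
  4: from shape_report, line 2
  5: from merge_totals, line 10
A correct fix: line 23: replace `==` with `<=`.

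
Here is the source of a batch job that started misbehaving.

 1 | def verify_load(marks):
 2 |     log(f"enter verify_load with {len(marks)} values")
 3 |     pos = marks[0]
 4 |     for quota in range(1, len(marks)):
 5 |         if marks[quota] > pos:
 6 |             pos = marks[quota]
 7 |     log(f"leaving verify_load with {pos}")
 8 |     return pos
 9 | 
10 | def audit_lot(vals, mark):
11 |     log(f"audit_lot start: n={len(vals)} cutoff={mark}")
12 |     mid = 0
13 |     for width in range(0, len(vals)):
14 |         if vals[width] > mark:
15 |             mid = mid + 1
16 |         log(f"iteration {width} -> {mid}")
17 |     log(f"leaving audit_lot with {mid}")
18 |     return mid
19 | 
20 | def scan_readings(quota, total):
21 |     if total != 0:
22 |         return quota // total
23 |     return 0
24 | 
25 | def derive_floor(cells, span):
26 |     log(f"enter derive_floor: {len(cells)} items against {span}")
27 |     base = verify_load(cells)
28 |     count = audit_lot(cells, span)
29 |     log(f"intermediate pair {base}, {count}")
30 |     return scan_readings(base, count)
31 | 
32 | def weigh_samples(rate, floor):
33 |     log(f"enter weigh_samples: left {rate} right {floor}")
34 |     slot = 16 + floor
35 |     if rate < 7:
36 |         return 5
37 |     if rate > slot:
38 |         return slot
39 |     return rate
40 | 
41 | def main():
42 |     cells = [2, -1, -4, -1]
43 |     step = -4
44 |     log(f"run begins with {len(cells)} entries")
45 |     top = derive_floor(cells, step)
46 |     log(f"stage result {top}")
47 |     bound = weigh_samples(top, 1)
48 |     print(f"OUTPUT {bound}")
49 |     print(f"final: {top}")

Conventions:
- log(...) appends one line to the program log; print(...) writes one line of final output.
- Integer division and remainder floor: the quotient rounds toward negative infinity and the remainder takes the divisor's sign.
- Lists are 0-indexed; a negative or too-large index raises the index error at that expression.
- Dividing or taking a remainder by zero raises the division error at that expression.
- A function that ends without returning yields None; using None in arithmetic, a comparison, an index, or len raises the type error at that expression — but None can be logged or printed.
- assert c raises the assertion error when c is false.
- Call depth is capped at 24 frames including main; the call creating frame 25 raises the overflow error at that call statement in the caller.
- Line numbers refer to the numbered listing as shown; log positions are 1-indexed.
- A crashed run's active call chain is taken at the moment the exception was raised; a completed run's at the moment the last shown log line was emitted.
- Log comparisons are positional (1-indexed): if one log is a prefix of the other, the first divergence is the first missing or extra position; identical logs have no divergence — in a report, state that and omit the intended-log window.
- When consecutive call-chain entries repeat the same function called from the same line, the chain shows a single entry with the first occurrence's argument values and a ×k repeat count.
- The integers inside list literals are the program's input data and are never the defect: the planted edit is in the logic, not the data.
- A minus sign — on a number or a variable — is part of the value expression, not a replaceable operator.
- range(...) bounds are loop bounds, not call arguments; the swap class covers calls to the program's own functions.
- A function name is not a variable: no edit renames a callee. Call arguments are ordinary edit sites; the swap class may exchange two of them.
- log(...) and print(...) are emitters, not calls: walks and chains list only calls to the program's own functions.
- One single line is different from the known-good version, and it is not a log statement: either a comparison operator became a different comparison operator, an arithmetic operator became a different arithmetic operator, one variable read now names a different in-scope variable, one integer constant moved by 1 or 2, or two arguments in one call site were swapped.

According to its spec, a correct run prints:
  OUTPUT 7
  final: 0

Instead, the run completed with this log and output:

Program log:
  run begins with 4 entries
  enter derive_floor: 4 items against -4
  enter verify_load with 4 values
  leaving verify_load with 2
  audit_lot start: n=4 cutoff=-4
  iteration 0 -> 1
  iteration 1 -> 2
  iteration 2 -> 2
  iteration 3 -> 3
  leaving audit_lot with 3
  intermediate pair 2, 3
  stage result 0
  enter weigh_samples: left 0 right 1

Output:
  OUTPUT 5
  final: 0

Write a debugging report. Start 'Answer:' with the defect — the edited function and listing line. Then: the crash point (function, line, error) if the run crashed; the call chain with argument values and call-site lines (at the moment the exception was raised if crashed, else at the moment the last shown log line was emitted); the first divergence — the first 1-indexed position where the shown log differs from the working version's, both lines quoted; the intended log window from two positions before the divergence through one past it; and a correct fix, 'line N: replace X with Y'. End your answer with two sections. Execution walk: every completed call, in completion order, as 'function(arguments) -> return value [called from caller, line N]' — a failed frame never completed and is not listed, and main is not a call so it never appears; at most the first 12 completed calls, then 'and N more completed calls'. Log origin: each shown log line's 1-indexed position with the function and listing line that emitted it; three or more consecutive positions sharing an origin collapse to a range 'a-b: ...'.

Answer: the defect is in weigh_samples at line 36.
The tell: The two runs log identically and part ways only at the printed values.
Call chain: main -> weigh_samples(0, 1) (called at line 47).
First divergence: none — the logs agree in full.
Execution walk:
  verify_load([2, -1, -4, -1]) -> 2  [called from derive_floor, line 27]
  audit_lot([2, -1, -4, -1], -4) -> 3  [called from derive_floor, line 28]
  scan_readings(2, 3) -> 0  [called from derive_floor, line 30]
  derive_floor([2, -1, -4, -1], -4) -> 0  [called from main, line 45]
  weigh_samples(0, 1) -> 5  [called from main, line 47]
Log line origins:
  1: from main, line 44
  2: from derive_floor, line 26
  3: from verify_load, line 2
  4: from verify_load, line 7
  5: from audit_lot, line 11
  6-9: from audit_lot, line 16
  10: from audit_lot, line 17
  11: from derive_floor, line 29
  12: from main, line 46
  13: from weigh_samples, line 33
A correct fix: line 36: replace `5` with `7`.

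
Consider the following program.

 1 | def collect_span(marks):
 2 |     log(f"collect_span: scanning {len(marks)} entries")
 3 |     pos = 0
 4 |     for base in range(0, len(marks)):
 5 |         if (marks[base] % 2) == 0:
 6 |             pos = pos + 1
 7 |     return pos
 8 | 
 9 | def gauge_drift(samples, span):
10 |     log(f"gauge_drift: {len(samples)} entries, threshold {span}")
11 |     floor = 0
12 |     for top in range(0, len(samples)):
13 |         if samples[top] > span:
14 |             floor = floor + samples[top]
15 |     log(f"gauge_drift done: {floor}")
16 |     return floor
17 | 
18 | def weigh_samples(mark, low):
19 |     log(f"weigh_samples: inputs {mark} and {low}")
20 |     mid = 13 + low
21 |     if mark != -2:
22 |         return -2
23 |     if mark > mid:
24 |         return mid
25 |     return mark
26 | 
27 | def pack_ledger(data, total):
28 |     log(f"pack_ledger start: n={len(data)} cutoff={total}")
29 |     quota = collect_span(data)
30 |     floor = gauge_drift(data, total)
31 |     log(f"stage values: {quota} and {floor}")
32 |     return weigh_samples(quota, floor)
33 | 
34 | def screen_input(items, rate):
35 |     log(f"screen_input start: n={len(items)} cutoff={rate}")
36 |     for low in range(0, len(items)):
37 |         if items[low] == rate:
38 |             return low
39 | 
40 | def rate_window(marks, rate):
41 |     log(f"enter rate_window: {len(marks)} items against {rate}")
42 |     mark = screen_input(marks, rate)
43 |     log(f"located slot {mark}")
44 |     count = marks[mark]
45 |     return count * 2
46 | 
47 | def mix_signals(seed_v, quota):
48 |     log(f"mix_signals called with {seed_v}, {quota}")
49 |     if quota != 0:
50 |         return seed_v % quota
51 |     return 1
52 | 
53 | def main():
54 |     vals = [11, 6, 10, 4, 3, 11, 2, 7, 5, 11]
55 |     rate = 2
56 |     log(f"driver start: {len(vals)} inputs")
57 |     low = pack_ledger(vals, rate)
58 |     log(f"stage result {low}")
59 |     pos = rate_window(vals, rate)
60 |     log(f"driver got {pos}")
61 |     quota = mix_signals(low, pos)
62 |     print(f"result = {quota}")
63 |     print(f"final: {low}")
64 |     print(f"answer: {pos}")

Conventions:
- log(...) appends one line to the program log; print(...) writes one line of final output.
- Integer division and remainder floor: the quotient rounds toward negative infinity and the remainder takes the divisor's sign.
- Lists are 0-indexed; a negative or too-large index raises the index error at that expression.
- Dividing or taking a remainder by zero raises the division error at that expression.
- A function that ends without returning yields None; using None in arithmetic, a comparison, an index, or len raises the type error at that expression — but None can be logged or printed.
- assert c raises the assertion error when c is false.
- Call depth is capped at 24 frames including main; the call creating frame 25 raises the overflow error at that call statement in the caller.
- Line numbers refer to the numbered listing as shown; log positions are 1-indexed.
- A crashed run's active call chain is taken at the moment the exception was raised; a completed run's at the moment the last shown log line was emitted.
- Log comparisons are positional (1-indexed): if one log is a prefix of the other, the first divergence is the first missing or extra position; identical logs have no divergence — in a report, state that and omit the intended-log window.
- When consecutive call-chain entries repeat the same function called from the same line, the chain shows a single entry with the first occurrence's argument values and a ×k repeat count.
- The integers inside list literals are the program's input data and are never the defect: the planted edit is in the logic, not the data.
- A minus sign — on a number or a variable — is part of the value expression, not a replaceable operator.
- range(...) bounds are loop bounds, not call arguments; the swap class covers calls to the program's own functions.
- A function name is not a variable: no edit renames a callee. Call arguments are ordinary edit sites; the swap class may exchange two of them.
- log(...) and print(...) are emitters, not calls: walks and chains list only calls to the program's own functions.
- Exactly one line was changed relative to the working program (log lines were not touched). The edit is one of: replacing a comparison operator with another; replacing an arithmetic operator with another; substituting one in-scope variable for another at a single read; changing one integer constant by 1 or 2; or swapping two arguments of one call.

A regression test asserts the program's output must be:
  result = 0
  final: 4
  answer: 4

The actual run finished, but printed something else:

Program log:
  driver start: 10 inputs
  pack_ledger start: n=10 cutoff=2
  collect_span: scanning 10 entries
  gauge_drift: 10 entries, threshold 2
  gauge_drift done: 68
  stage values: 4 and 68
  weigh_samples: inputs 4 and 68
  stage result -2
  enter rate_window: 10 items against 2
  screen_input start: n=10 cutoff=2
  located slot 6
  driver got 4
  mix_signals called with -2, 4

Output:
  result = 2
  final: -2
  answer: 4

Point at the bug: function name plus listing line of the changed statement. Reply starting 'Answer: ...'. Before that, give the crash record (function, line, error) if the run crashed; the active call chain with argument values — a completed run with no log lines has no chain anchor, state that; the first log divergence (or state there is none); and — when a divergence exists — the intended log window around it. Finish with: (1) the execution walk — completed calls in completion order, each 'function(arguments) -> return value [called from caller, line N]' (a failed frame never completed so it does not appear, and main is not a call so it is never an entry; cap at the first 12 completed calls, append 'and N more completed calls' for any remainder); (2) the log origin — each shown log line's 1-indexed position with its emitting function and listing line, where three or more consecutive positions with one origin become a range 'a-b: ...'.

Answer: the defect is in weigh_samples at line 21.
The tell: At log position 8 the runs split — shown 'stage result -2', but the working version logs 'stage result 4'.
Call chain: main -> mix_signals(-2, 4) (called at line 61).
First divergence: position 8 — the shown line 'stage result -2' should read 'stage result 4'.
Intended log window:
  6: stage values: 4 and 68
  7: weigh_samples: inputs 4 and 68
  8: stage result 4
  9: enter rate_window: 10 items against 2
Execution walk:
  collect_span([11, 6, 10, 4, 3, 11, 2, 7, 5, 11]) -> 4  [called from pack_ledger, line 29]
  gauge_drift([11, 6, 10, 4, 3, 11, 2, 7, 5, 11], 2) -> 68  [called from pack_ledger, line 30]
  weigh_samples(4, 68) -> -2  [called from pack_ledger, line 32]
  pack_ledger([11, 6, 10, 4, 3, 11, 2, 7, 5, 11], 2) -> -2  [called from main, line 57]
  screen_input([11, 6, 10, 4, 3, 11, 2, 7, 5, 11], 2) -> 6  [called from rate_window, line 42]
  rate_window([11, 6, 10, 4, 3, 11, 2, 7, 5, 11], 2) -> 4  [called from main, line 59]
  mix_signals(-2, 4) -> 2  [called from main, line 61]
Log origins:
  1: logged in main at line 56
  2: logged in pack_ledger at line 28
  3: logged in collect_span at line 2
  4: logged in gauge_drift at line 10
  5: logged in gauge_drift at line 15
  6: logged in pack_ledger at line 31
  7: logged in weigh_samples at line 19
  8: logged in main at line 58
  9: logged in rate_window at line 41
  10: logged in screen_input at line 35
  11: logged in rate_window at line 43
  12: logged in main at line 60
  13: logged in mix_signals at line 48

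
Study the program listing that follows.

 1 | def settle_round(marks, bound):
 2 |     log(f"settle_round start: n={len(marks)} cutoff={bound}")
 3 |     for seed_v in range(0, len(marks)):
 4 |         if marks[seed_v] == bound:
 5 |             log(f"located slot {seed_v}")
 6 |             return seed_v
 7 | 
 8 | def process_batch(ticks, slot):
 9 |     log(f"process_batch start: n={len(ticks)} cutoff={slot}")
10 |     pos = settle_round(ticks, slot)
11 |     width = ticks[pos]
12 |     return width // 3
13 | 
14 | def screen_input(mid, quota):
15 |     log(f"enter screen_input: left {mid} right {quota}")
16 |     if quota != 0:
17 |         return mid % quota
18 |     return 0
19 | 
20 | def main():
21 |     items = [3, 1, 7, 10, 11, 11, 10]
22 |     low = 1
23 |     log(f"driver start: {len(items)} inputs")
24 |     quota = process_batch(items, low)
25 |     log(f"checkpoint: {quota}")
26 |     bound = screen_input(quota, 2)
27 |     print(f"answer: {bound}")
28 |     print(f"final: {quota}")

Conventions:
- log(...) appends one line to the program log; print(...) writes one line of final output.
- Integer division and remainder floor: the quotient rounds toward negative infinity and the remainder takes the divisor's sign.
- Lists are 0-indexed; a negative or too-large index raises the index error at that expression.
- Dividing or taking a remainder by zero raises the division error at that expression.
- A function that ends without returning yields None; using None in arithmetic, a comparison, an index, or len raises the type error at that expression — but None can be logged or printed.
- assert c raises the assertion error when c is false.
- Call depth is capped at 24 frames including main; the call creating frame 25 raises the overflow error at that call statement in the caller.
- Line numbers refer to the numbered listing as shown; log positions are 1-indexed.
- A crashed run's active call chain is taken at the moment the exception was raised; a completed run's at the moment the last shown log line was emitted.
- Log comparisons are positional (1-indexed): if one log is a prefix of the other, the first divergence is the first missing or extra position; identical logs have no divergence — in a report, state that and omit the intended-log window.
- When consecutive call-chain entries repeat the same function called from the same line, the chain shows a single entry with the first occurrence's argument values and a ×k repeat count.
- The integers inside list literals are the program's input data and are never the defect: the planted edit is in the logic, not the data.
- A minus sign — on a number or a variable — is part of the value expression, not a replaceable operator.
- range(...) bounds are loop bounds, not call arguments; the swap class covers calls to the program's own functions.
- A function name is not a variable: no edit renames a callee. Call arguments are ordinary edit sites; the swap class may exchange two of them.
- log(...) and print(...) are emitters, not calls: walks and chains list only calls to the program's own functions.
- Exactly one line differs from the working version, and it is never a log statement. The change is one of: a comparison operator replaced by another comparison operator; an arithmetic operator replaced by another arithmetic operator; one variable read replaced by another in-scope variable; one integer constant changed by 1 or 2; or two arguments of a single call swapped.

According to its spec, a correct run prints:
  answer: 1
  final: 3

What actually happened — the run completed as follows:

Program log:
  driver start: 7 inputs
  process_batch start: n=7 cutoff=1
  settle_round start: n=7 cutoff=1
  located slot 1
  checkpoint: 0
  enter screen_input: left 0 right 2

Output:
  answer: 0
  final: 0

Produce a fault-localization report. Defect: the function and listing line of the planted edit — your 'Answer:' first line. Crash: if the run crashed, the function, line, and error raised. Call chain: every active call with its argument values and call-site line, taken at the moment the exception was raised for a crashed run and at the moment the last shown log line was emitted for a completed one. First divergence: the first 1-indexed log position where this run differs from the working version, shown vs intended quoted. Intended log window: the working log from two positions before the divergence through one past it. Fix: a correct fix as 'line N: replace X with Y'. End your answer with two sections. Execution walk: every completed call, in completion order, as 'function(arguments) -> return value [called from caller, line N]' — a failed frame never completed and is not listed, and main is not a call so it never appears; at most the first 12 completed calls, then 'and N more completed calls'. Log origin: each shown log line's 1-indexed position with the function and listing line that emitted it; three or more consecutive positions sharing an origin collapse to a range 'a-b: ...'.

Answer: the defect is in process_batch at line 12.
The tell: The earliest visible damage is log position 5 — 'checkpoint: 0' rather than the intended 'checkpoint: 3'.
Call chain: main -> screen_input(0, 2) (called at line 26).
First divergence: position 5 — the shown line 'checkpoint: 0' should read 'checkpoint: 3'.
Intended log window:
  3: settle_round start: n=7 cutoff=1
  4: located slot 1
  5: checkpoint: 3
  6: enter screen_input: left 3 right 2
Execution walk:
  settle_round([3, 1, 7, 10, 11, 11, 10], 1) -> 1  [called from process_batch, line 10]
  process_batch([3, 1, 7, 10, 11, 11, 10], 1) -> 0  [called from main, line 24]
  screen_input(0, 2) -> 0  [called from main, line 26]
Origin of each log line:
  1: from main, line 23
  2: from process_batch, line 9
  3: from settle_round, line 2
  4: from settle_round, line 5
  5: from main, line 25
  6: from screen_input, line 15
A correct fix: line 12: replace `//` with `*`.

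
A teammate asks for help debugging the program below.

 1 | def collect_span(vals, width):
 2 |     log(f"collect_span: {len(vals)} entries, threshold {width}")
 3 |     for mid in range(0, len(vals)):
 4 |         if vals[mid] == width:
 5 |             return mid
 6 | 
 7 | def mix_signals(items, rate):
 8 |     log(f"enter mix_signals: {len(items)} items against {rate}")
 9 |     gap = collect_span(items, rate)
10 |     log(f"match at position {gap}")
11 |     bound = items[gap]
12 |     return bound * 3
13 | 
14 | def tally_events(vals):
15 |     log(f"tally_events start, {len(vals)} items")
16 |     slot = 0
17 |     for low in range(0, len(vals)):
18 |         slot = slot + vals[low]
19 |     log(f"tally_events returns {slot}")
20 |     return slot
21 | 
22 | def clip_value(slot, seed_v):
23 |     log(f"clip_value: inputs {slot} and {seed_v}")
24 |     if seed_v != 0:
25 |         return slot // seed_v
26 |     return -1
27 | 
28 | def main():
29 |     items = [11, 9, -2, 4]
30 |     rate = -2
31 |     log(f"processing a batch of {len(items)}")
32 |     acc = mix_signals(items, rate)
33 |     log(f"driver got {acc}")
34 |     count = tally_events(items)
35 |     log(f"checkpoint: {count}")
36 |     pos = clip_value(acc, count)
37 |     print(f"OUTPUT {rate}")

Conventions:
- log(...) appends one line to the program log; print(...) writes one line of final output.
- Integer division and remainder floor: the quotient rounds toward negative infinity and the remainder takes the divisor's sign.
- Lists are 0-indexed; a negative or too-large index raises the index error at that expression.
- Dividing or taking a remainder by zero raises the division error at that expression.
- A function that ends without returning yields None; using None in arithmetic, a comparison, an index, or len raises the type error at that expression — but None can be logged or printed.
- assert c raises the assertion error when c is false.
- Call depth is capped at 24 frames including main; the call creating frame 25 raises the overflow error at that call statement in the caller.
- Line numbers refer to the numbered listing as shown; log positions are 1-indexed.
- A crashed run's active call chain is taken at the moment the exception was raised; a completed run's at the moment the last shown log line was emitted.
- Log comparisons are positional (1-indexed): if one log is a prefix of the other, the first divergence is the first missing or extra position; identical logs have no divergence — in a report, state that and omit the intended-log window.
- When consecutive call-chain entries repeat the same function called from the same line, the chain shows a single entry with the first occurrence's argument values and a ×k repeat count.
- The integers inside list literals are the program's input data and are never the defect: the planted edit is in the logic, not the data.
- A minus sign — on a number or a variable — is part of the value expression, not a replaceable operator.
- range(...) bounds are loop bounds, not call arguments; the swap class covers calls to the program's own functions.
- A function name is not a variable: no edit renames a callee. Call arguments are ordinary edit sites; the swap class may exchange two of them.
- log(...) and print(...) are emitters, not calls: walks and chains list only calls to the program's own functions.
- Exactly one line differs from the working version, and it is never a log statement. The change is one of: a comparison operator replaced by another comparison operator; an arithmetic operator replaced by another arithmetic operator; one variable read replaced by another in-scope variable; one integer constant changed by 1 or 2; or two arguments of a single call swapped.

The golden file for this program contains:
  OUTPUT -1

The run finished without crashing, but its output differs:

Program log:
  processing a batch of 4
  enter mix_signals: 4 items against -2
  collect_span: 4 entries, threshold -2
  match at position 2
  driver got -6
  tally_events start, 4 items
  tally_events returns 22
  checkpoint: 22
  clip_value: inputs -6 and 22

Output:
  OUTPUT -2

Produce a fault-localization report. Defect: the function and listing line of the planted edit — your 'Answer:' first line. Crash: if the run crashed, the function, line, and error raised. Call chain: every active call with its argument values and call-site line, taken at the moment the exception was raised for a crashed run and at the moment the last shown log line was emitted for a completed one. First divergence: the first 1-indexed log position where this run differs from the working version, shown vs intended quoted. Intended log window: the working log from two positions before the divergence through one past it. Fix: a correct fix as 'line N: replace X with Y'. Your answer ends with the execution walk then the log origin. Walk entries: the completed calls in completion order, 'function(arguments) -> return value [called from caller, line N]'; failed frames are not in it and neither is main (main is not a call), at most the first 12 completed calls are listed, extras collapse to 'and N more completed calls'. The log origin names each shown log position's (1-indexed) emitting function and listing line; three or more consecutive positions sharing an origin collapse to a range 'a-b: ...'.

Answer: the defect is in main at line 37.
Key observation: Log streams are identical — the defect surfaces only in the printed output.
Call chain: main -> clip_value(-6, 22) (called at line 36).
First divergence: none; the two logs match at every position.
Execution walk:
  collect_span([11, 9, -2, 4], -2) -> 2  [called from mix_signals, line 9]
  mix_signals([11, 9, -2, 4], -2) -> -6  [called from main, line 32]
  tally_events([11, 9, -2, 4]) -> 22  [called from main, line 34]
  clip_value(-6, 22) -> -1  [called from main, line 36]
Log line origins:
  1: from main, line 31
  2: from mix_signals, line 8
  3: from collect_span, line 2
  4: from mix_signals, line 10
  5: from main, line 33
  6: from tally_events, line 15
  7: from tally_events, line 19
  8: from main, line 35
  9: from clip_value, line 23
A correct fix: line 37: replace `rate` with `pos`.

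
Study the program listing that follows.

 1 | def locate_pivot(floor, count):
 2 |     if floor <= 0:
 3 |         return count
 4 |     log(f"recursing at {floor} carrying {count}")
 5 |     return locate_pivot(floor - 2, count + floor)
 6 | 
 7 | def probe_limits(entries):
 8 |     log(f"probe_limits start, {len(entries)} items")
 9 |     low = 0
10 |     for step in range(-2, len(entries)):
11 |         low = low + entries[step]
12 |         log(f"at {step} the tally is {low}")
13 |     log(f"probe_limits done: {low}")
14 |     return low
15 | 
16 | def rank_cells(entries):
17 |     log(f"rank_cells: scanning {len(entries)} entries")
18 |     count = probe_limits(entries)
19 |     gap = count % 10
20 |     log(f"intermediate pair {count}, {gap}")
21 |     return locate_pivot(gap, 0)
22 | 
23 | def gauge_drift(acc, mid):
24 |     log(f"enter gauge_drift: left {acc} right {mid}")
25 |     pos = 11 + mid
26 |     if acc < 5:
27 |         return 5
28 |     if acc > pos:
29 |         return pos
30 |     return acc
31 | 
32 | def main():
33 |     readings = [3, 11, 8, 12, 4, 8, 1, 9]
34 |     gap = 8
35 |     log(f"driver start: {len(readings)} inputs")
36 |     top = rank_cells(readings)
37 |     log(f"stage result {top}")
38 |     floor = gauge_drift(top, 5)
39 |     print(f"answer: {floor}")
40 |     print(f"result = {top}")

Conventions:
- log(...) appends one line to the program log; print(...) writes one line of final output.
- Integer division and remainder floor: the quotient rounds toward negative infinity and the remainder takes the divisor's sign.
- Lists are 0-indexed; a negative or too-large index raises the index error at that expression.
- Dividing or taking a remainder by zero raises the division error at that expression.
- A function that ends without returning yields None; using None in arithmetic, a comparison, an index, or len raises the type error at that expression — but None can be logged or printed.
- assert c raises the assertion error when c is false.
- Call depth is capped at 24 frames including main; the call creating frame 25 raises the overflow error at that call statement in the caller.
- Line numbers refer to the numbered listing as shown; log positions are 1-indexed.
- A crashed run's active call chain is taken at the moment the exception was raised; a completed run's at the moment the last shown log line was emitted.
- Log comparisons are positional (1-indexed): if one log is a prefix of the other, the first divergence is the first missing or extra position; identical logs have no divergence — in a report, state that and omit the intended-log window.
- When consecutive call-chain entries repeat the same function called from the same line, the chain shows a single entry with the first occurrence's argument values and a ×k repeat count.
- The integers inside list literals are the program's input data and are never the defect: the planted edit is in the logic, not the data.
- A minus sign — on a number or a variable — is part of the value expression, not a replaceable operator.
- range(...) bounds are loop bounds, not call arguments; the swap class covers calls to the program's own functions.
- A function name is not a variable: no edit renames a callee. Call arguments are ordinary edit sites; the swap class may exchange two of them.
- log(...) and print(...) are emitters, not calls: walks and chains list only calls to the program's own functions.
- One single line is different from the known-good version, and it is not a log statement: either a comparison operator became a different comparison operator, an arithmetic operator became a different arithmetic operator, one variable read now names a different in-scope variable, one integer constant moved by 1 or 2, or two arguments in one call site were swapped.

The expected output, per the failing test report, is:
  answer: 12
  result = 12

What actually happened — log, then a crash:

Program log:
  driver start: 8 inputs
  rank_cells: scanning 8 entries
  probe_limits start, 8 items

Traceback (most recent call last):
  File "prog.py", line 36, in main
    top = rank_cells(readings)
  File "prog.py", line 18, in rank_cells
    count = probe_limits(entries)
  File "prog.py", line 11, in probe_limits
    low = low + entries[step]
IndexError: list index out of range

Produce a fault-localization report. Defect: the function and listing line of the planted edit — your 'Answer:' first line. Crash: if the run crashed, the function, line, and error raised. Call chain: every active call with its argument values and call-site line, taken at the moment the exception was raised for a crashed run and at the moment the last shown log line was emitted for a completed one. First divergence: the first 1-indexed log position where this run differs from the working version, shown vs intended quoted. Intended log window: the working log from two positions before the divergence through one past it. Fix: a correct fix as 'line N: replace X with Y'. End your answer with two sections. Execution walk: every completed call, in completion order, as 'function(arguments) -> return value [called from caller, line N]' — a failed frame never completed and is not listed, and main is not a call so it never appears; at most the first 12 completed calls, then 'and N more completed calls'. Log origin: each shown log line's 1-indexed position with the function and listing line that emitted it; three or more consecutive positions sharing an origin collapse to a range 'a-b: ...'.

Answer: the defect is in probe_limits at line 10.
Key fact: After 3 matching log lines the faulty run goes silent, while the working version continues with 'at 0 the tally is 3'.
Crash: probe_limits, line 11, IndexError.
Call chain: main -> rank_cells([3, 11, 8, 12, 4, 8, 1, 9]) (called at line 36) -> probe_limits([3, 11, 8, 12, 4, 8, 1, 9]) (called at line 18).
First divergence: position 4; the shown log stops at 3 lines while the working version next logs 'at 0 the tally is 3'.
Intended log window:
  2: rank_cells: scanning 8 entries
  3: probe_limits start, 8 items
  4: at 0 the tally is 3
  5: at 1 the tally is 14
Execution walk:
  (no call completed)
Log origin:
  1: logged in main at line 35
  2: logged in rank_cells at line 17
  3: logged in probe_limits at line 8
A correct fix: line 10: replace `-2` with `0`.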